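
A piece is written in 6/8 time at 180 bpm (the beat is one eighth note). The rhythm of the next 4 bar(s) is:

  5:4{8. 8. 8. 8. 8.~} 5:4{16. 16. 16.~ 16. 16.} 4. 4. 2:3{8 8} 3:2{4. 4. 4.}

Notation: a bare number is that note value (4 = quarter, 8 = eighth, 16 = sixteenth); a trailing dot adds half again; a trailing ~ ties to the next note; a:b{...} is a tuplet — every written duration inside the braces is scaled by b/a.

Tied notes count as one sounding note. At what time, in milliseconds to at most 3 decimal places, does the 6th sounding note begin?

1. 0.0ms @ 0 + 400.0ms (6/5)
2. 400.0ms @ 6/5 + 400.0ms (6/5)
3. 800.0ms @ 12/5 + 400.0ms (6/5)
4. 1200.0ms @ 18/5 + 400.0ms (6/5)
5. 1600.0ms @ 24/5 + 600.0ms (9/5)
6. 2200.0ms @ 33/5 + 200.0ms (3/5)
7. 2400.0ms @ 36/5 + 400.0ms (6/5)
8. 2800.0ms @ 42/5 + 200.0ms (3/5)
9. 3000.0ms @ 9 + 1000.0ms (3)
10. 4000.0ms @ 12 + 1000.0ms (3)
11. 5000.0ms @ 15 + 500.0ms (3/2)
12. 5500.0ms @ 33/2 + 500.0ms (3/2)
13. 6000.0ms @ 18 + 666.667ms (2)
14. 6666.667ms @ 20 + 666.667ms (2)
15. 7333.333ms @ 22 + 666.667ms (2)

note 6 onset = 33/5b = 2200.0ms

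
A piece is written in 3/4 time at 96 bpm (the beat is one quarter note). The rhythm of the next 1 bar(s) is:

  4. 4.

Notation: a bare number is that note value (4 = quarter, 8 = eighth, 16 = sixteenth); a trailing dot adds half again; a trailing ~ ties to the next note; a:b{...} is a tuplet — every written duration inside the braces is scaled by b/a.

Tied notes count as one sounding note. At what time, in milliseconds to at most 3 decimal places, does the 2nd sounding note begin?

1. 0.0ms @ 0 + 937.5ms (3/2)
2. 937.5ms @ 3/2 + 937.5ms (3/2)

note 2 onset = 3/2b = 937.5ms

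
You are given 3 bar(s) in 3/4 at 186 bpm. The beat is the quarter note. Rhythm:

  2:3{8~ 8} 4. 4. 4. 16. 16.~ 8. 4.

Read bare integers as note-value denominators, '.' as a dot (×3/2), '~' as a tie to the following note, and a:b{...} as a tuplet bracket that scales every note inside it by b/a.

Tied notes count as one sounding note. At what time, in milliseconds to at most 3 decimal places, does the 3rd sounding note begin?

note 3 onset = 3b = 967.742ms

1. 0.0ms @ 0 + 483.871ms (3/2)
2. 483.871ms @ 3/2 + 483.871ms (3/2)
3. 967.742ms @ 3 + 483.871ms (3/2)
4. 1451.613ms @ 9/2 + 483.871ms (3/2)
5. 1935.484ms @ 6 + 120.968ms (3/8)
6. 2056.452ms @ 51/8 + 362.903ms (9/8)
7. 2419.355ms @ 15/2 + 483.871ms (3/2)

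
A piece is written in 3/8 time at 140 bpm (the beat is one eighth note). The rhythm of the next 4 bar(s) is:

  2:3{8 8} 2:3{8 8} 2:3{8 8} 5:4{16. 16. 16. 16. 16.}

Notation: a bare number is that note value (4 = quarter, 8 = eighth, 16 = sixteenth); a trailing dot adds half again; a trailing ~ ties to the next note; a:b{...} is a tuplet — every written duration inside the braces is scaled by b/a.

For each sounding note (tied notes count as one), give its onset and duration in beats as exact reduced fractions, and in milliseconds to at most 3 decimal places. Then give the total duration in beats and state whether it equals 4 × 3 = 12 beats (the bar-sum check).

1) 0.0ms=0b +642.857ms=3/2b
2) 642.857ms=3/2b +642.857ms=3/2b
3) 1285.714ms=3b +642.857ms=3/2b
4) 1928.571ms=9/2b +642.857ms=3/2b
5) 2571.429ms=6b +642.857ms=3/2b
6) 3214.286ms=15/2b +642.857ms=3/2b
7) 3857.143ms=9b +257.143ms=3/5b
8) 4114.286ms=48/5b +257.143ms=3/5b
9) 4371.429ms=51/5b +257.143ms=3/5b
10) 4628.571ms=54/5b +257.143ms=3/5b
11) 4885.714ms=57/5b +257.143ms=3/5b
Σ=12b of 12 (140bpm 3/8) — PASS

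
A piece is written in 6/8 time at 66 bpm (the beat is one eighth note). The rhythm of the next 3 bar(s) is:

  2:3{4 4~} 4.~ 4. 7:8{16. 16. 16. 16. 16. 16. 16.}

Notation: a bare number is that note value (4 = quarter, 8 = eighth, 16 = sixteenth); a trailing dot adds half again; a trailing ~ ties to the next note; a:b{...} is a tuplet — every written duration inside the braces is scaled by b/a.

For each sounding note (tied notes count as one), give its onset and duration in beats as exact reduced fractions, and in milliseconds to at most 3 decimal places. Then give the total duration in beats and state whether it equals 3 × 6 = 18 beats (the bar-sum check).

1) 0.0ms=0b +2727.273ms=3b
2) 2727.273ms=3b +8181.818ms=9b
3) 10909.091ms=12b +779.221ms=6/7b
4) 11688.312ms=90/7b +779.221ms=6/7b
5) 12467.532ms=96/7b +779.221ms=6/7b
6) 13246.753ms=102/7b +779.221ms=6/7b
7) 14025.974ms=108/7b +779.221ms=6/7b
8) 14805.195ms=114/7b +779.221ms=6/7b
9) 15584.416ms=120/7b +779.221ms=6/7b
Σ=18b of 18 (66bpm 6/8) — PASS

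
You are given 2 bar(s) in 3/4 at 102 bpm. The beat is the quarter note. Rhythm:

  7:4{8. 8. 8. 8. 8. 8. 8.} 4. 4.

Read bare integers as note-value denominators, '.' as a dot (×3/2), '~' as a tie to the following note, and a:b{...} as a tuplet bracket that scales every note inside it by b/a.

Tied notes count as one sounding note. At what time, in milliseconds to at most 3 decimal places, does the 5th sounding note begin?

note 5 onset = 12/7b = 1008.403ms

1. 0.0ms @ 0 + 252.101ms (3/7)
2. 252.101ms @ 3/7 + 252.101ms (3/7)
3. 504.202ms @ 6/7 + 252.101ms (3/7)
4. 756.303ms @ 9/7 + 252.101ms (3/7)
5. 1008.403ms @ 12/7 + 252.101ms (3/7)
6. 1260.504ms @ 15/7 + 252.101ms (3/7)
7. 1512.605ms @ 18/7 + 252.101ms (3/7)
8. 1764.706ms @ 3 + 882.353ms (3/2)
9. 2647.059ms @ 9/2 + 882.353ms (3/2)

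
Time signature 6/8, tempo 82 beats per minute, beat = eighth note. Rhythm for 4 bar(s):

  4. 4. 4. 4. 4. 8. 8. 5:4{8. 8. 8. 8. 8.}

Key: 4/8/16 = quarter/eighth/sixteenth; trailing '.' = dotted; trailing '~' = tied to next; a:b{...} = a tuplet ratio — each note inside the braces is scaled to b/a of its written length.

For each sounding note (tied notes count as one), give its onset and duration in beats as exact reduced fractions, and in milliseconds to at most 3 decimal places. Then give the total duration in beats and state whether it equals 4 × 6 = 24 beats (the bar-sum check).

1) 0.0ms=0b +2195.122ms=3b
2) 2195.122ms=3b +2195.122ms=3b
3) 4390.244ms=6b +2195.122ms=3b
4) 6585.366ms=9b +2195.122ms=3b
5) 8780.488ms=12b +2195.122ms=3b
6) 10975.61ms=15b +1097.561ms=3/2b
7) 12073.171ms=33/2b +1097.561ms=3/2b
8) 13170.732ms=18b +878.049ms=6/5b
9) 14048.78ms=96/5b +878.049ms=6/5b
10) 14926.829ms=102/5b +878.049ms=6/5b
11) 15804.878ms=108/5b +878.049ms=6/5b
12) 16682.927ms=114/5b +878.049ms=6/5b
Σ=24b of 24 (82bpm 6/8) — PASS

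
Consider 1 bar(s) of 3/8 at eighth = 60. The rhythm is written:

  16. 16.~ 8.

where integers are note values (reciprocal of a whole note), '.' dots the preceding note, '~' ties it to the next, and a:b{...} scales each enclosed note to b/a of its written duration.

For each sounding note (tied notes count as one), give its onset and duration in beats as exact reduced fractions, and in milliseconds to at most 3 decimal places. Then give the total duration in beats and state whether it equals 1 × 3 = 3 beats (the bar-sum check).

1) 0.0ms=0b +750.0ms=3/4b
2) 750.0ms=3/4b +2250.0ms=9/4b
Σ=3b of 3 (60bpm 3/8) — PASS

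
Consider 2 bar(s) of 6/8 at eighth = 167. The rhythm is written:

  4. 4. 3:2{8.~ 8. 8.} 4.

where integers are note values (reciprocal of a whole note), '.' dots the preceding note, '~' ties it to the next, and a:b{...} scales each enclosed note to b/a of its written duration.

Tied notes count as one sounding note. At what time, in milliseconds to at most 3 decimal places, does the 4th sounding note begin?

1. 0.0ms @ 0 + 1077.844ms (3)
2. 1077.844ms @ 3 + 1077.844ms (3)
3. 2155.689ms @ 6 + 718.563ms (2)
4. 2874.251ms @ 8 + 359.281ms (1)
5. 3233.533ms @ 9 + 1077.844ms (3)

note 4 onset = 8b = 2874.251ms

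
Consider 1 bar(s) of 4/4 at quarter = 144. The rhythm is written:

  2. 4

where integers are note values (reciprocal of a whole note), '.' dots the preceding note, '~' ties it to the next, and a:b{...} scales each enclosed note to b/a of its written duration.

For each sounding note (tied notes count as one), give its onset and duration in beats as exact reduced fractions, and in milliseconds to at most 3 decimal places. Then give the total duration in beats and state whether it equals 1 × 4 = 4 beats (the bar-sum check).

1) 0.0ms=0b +1250.0ms=3b
2) 1250.0ms=3b +416.667ms=1b
Σ=4b of 4 (144bpm 4/4) — PASS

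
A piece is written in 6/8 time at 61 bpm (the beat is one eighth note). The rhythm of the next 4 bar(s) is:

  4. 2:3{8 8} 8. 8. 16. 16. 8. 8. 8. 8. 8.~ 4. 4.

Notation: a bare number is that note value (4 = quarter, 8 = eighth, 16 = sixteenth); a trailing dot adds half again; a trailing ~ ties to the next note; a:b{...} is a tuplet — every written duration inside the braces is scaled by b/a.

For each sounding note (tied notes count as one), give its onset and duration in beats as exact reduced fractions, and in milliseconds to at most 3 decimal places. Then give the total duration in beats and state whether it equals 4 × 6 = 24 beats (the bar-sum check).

1) 0.0ms=0b +2950.82ms=3b
2) 2950.82ms=3b +1475.41ms=3/2b
3) 4426.23ms=9/2b +1475.41ms=3/2b
4) 5901.639ms=6b +1475.41ms=3/2b
5) 7377.049ms=15/2b +1475.41ms=3/2b
6) 8852.459ms=9b +737.705ms=3/4b
7) 9590.164ms=39/4b +737.705ms=3/4b
8) 10327.869ms=21/2b +1475.41ms=3/2b
9) 11803.279ms=12b +1475.41ms=3/2b
10) 13278.689ms=27/2b +1475.41ms=3/2b
11) 14754.098ms=15b +1475.41ms=3/2b
12) 16229.508ms=33/2b +4426.23ms=9/2b
13) 20655.738ms=21b +2950.82ms=3b
Σ=24b of 24 (61bpm 6/8) — PASS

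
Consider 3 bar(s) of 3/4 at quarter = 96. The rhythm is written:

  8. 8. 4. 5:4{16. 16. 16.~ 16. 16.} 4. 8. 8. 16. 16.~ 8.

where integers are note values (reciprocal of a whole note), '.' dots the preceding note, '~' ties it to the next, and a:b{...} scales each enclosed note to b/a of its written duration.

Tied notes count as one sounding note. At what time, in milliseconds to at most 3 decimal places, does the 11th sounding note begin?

1. 0.0ms @ 0 + 468.75ms (3/4)
2. 468.75ms @ 3/4 + 468.75ms (3/4)
3. 937.5ms @ 3/2 + 937.5ms (3/2)
4. 1875.0ms @ 3 + 187.5ms (3/10)
5. 2062.5ms @ 33/10 + 187.5ms (3/10)
6. 2250.0ms @ 18/5 + 375.0ms (3/5)
7. 2625.0ms @ 21/5 + 187.5ms (3/10)
8. 2812.5ms @ 9/2 + 937.5ms (3/2)
9. 3750.0ms @ 6 + 468.75ms (3/4)
10. 4218.75ms @ 27/4 + 468.75ms (3/4)
11. 4687.5ms @ 15/2 + 234.375ms (3/8)
12. 4921.875ms @ 63/8 + 703.125ms (9/8)

note 11 onset = 15/2b = 4687.5ms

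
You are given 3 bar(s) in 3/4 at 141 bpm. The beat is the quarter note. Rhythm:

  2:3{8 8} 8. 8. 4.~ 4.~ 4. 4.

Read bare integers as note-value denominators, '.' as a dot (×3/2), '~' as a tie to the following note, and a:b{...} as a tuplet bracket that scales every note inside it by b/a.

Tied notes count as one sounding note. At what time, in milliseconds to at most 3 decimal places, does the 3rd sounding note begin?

note 3 onset = 3/2b = 638.298ms

1. 0.0ms @ 0 + 319.149ms (3/4)
2. 319.149ms @ 3/4 + 319.149ms (3/4)
3. 638.298ms @ 3/2 + 319.149ms (3/4)
4. 957.447ms @ 9/4 + 319.149ms (3/4)
5. 1276.596ms @ 3 + 1914.894ms (9/2)
6. 3191.489ms @ 15/2 + 638.298ms (3/2)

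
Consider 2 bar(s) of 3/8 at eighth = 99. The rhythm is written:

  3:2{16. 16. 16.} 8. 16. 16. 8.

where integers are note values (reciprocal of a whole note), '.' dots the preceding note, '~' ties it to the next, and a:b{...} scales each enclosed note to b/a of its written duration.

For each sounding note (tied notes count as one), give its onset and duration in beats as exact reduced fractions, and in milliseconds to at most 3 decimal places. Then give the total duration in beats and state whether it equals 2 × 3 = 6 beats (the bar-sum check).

1) 0.0ms=0b +303.03ms=1/2b
2) 303.03ms=1/2b +303.03ms=1/2b
3) 606.061ms=1b +303.03ms=1/2b
4) 909.091ms=3/2b +909.091ms=3/2b
5) 1818.182ms=3b +454.545ms=3/4b
6) 2272.727ms=15/4b +454.545ms=3/4b
7) 2727.273ms=9/2b +909.091ms=3/2b
Σ=6b of 6 (99bpm 3/8) — PASS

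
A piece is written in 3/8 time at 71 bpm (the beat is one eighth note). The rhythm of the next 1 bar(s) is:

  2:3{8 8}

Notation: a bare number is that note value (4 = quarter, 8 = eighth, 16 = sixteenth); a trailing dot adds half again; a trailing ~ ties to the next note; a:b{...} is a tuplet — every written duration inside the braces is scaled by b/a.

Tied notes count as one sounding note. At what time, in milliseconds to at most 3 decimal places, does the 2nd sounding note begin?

1. 0.0ms @ 0 + 1267.606ms (3/2)
2. 1267.606ms @ 3/2 + 1267.606ms (3/2)

note 2 onset = 3/2b = 1267.606ms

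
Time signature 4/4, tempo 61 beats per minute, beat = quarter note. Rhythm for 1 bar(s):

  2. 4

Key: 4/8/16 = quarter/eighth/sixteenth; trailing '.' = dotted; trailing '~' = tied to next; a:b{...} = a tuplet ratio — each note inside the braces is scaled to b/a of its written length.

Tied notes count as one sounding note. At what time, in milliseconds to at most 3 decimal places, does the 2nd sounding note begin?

1. 0.0ms @ 0 + 2950.82ms (3)
2. 2950.82ms @ 3 + 983.607ms (1)

note 2 onset = 3b = 2950.82ms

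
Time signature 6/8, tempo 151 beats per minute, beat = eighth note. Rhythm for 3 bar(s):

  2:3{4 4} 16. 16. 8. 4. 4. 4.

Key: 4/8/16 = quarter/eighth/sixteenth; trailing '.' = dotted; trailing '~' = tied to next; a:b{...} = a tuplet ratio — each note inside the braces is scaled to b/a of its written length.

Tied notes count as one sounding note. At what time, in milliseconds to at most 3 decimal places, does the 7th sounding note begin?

note 7 onset = 12b = 4768.212ms

1. 0.0ms @ 0 + 1192.053ms (3)
2. 1192.053ms @ 3 + 1192.053ms (3)
3. 2384.106ms @ 6 + 298.013ms (3/4)
4. 2682.119ms @ 27/4 + 298.013ms (3/4)
5. 2980.132ms @ 15/2 + 596.026ms (3/2)
6. 3576.159ms @ 9 + 1192.053ms (3)
7. 4768.212ms @ 12 + 1192.053ms (3)
8. 5960.265ms @ 15 + 1192.053ms (3)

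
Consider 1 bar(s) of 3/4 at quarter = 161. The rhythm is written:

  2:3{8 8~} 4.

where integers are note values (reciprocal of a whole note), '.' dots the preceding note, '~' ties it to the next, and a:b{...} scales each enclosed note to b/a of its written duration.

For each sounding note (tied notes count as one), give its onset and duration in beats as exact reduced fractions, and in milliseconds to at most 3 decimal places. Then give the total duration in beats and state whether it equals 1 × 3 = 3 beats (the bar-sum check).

1) 0.0ms=0b +279.503ms=3/4b
2) 279.503ms=3/4b +838.509ms=9/4b
Σ=3b of 3 (161bpm 3/4) — PASS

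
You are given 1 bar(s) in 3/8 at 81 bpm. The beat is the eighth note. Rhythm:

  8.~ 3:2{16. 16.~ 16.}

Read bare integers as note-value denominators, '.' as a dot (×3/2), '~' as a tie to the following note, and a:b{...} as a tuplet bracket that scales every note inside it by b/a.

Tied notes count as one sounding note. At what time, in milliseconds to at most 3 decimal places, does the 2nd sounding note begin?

1. 0.0ms @ 0 + 1481.481ms (2)
2. 1481.481ms @ 2 + 740.741ms (1)

note 2 onset = 2b = 1481.481ms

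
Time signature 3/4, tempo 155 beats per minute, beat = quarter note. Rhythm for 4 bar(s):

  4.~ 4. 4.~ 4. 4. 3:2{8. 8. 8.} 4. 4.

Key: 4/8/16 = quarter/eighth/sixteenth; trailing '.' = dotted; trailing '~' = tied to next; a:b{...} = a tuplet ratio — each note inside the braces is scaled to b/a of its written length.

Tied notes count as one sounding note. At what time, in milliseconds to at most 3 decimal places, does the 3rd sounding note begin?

1. 0.0ms @ 0 + 1161.29ms (3)
2. 1161.29ms @ 3 + 1161.29ms (3)
3. 2322.581ms @ 6 + 580.645ms (3/2)
4. 2903.226ms @ 15/2 + 193.548ms (1/2)
5. 3096.774ms @ 8 + 193.548ms (1/2)
6. 3290.323ms @ 17/2 + 193.548ms (1/2)
7. 3483.871ms @ 9 + 580.645ms (3/2)
8. 4064.516ms @ 21/2 + 580.645ms (3/2)

note 3 onset = 6b = 2322.581ms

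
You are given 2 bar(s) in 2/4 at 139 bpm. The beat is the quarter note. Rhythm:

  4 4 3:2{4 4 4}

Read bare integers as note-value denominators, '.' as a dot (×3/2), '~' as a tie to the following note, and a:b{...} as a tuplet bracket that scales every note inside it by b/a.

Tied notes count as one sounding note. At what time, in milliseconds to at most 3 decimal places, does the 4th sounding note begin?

note 4 onset = 8/3b = 1151.079ms

1. 0.0ms @ 0 + 431.655ms (1)
2. 431.655ms @ 1 + 431.655ms (1)
3. 863.309ms @ 2 + 287.77ms (2/3)
4. 1151.079ms @ 8/3 + 287.77ms (2/3)
5. 1438.849ms @ 10/3 + 287.77ms (2/3)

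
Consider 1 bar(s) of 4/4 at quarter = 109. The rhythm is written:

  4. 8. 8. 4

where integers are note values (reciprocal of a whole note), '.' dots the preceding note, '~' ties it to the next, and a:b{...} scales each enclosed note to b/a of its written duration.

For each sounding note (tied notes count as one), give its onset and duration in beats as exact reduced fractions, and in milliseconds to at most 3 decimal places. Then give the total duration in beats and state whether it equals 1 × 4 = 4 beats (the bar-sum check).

1) 0.0ms=0b +825.688ms=3/2b
2) 825.688ms=3/2b +412.844ms=3/4b
3) 1238.532ms=9/4b +412.844ms=3/4b
4) 1651.376ms=3b +550.459ms=1b
Σ=4b of 4 (109bpm 4/4) — PASS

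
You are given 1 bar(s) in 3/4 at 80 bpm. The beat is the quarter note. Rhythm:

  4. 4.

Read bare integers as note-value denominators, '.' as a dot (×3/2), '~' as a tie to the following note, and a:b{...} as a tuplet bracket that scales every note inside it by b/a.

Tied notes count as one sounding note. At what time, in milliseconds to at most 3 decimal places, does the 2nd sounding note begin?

note 2 onset = 3/2b = 1125.0ms

1. 0.0ms @ 0 + 1125.0ms (3/2)
2. 1125.0ms @ 3/2 + 1125.0ms (3/2)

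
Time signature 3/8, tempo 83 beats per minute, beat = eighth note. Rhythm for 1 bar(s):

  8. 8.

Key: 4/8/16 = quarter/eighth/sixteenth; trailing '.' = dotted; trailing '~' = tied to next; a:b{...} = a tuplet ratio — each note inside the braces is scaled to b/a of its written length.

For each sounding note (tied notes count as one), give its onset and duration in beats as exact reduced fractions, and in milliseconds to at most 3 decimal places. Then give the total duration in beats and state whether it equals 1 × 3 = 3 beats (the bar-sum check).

1) 0.0ms=0b +1084.337ms=3/2b
2) 1084.337ms=3/2b +1084.337ms=3/2b
Σ=3b of 3 (83bpm 3/8) — PASS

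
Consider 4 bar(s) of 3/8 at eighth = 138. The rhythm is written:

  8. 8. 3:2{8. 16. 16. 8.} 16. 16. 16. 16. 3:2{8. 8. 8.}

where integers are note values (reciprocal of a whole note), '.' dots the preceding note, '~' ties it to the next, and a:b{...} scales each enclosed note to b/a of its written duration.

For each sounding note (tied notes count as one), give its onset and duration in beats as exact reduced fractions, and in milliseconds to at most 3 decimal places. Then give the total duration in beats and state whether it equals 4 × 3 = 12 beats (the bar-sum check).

1) 0.0ms=0b +652.174ms=3/2b
2) 652.174ms=3/2b +652.174ms=3/2b
3) 1304.348ms=3b +434.783ms=1b
4) 1739.13ms=4b +217.391ms=1/2b
5) 1956.522ms=9/2b +217.391ms=1/2b
6) 2173.913ms=5b +434.783ms=1b
7) 2608.696ms=6b +326.087ms=3/4b
8) 2934.783ms=27/4b +326.087ms=3/4b
9) 3260.87ms=15/2b +326.087ms=3/4b
10) 3586.957ms=33/4b +326.087ms=3/4b
11) 3913.043ms=9b +434.783ms=1b
12) 4347.826ms=10b +434.783ms=1b
13) 4782.609ms=11b +434.783ms=1b
Σ=12b of 12 (138bpm 3/8) — PASS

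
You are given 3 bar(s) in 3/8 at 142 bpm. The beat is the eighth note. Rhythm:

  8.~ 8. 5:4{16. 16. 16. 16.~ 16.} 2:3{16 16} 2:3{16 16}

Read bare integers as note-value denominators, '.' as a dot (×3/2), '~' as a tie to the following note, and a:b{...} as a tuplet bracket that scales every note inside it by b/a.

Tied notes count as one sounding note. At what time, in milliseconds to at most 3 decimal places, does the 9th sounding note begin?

note 9 onset = 33/4b = 3485.915ms

1. 0.0ms @ 0 + 1267.606ms (3)
2. 1267.606ms @ 3 + 253.521ms (3/5)
3. 1521.127ms @ 18/5 + 253.521ms (3/5)
4. 1774.648ms @ 21/5 + 253.521ms (3/5)
5. 2028.169ms @ 24/5 + 507.042ms (6/5)
6. 2535.211ms @ 6 + 316.901ms (3/4)
7. 2852.113ms @ 27/4 + 316.901ms (3/4)
8. 3169.014ms @ 15/2 + 316.901ms (3/4)
9. 3485.915ms @ 33/4 + 316.901ms (3/4)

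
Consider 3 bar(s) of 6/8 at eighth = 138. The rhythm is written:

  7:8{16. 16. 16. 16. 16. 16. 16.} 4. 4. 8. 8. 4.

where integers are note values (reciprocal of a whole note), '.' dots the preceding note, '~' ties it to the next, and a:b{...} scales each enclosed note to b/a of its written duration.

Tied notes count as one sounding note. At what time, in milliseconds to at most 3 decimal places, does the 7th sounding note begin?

note 7 onset = 36/7b = 2236.025ms

1. 0.0ms @ 0 + 372.671ms (6/7)
2. 372.671ms @ 6/7 + 372.671ms (6/7)
3. 745.342ms @ 12/7 + 372.671ms (6/7)
4. 1118.012ms @ 18/7 + 372.671ms (6/7)
5. 1490.683ms @ 24/7 + 372.671ms (6/7)
6. 1863.354ms @ 30/7 + 372.671ms (6/7)
7. 2236.025ms @ 36/7 + 372.671ms (6/7)
8. 2608.696ms @ 6 + 1304.348ms (3)
9. 3913.043ms @ 9 + 1304.348ms (3)
10. 5217.391ms @ 12 + 652.174ms (3/2)
11. 5869.565ms @ 27/2 + 652.174ms (3/2)
12. 6521.739ms @ 15 + 1304.348ms (3)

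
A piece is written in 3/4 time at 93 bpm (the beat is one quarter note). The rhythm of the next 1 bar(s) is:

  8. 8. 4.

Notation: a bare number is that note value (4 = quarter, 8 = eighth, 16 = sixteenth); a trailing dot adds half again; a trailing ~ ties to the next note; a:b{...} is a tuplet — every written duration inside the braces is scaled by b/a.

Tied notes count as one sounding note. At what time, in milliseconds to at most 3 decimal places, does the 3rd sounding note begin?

note 3 onset = 3/2b = 967.742ms

1. 0.0ms @ 0 + 483.871ms (3/4)
2. 483.871ms @ 3/4 + 483.871ms (3/4)
3. 967.742ms @ 3/2 + 967.742ms (3/2)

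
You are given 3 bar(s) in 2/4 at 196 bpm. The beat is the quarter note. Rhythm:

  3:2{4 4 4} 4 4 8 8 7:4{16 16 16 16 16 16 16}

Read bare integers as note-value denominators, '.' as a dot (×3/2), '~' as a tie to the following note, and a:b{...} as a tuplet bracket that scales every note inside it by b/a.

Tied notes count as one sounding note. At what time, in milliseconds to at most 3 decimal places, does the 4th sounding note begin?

1. 0.0ms @ 0 + 204.082ms (2/3)
2. 204.082ms @ 2/3 + 204.082ms (2/3)
3. 408.163ms @ 4/3 + 204.082ms (2/3)
4. 612.245ms @ 2 + 306.122ms (1)
5. 918.367ms @ 3 + 306.122ms (1)
6. 1224.49ms @ 4 + 153.061ms (1/2)
7. 1377.551ms @ 9/2 + 153.061ms (1/2)
8. 1530.612ms @ 5 + 43.732ms (1/7)
9. 1574.344ms @ 36/7 + 43.732ms (1/7)
10. 1618.076ms @ 37/7 + 43.732ms (1/7)
11. 1661.808ms @ 38/7 + 43.732ms (1/7)
12. 1705.539ms @ 39/7 + 43.732ms (1/7)
13. 1749.271ms @ 40/7 + 43.732ms (1/7)
14. 1793.003ms @ 41/7 + 43.732ms (1/7)

note 4 onset = 2b = 612.245ms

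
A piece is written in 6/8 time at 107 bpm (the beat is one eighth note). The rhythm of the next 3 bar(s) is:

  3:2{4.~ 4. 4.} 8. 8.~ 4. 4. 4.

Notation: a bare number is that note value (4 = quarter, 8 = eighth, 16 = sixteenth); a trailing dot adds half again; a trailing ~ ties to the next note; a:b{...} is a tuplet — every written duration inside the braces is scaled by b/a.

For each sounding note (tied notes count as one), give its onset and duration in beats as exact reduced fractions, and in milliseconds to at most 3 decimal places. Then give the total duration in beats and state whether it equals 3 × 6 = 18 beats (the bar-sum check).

1) 0.0ms=0b +2242.991ms=4b
2) 2242.991ms=4b +1121.495ms=2b
3) 3364.486ms=6b +841.121ms=3/2b
4) 4205.607ms=15/2b +2523.364ms=9/2b
5) 6728.972ms=12b +1682.243ms=3b
6) 8411.215ms=15b +1682.243ms=3b
Σ=18b of 18 (107bpm 6/8) — PASS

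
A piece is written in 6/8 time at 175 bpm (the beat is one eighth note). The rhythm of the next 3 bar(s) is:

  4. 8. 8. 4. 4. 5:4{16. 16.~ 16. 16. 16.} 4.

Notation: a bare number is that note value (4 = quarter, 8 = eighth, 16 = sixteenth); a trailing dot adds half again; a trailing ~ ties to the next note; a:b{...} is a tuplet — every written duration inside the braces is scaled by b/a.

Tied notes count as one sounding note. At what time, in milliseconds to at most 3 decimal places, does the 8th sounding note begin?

note 8 onset = 69/5b = 4731.429ms

1. 0.0ms @ 0 + 1028.571ms (3)
2. 1028.571ms @ 3 + 514.286ms (3/2)
3. 1542.857ms @ 9/2 + 514.286ms (3/2)
4. 2057.143ms @ 6 + 1028.571ms (3)
5. 3085.714ms @ 9 + 1028.571ms (3)
6. 4114.286ms @ 12 + 205.714ms (3/5)
7. 4320.0ms @ 63/5 + 411.429ms (6/5)
8. 4731.429ms @ 69/5 + 205.714ms (3/5)
9. 4937.143ms @ 72/5 + 205.714ms (3/5)
10. 5142.857ms @ 15 + 1028.571ms (3)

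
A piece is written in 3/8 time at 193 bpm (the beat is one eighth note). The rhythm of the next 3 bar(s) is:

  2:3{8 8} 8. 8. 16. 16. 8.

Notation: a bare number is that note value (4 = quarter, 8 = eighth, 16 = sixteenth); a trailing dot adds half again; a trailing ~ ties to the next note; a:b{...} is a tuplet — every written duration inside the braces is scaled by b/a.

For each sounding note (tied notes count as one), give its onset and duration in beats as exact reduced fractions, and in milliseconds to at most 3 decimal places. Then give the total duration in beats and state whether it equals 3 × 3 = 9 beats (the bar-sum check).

1) 0.0ms=0b +466.321ms=3/2b
2) 466.321ms=3/2b +466.321ms=3/2b
3) 932.642ms=3b +466.321ms=3/2b
4) 1398.964ms=9/2b +466.321ms=3/2b
5) 1865.285ms=6b +233.161ms=3/4b
6) 2098.446ms=27/4b +233.161ms=3/4b
7) 2331.606ms=15/2b +466.321ms=3/2b
Σ=9b of 9 (193bpm 3/8) — PASS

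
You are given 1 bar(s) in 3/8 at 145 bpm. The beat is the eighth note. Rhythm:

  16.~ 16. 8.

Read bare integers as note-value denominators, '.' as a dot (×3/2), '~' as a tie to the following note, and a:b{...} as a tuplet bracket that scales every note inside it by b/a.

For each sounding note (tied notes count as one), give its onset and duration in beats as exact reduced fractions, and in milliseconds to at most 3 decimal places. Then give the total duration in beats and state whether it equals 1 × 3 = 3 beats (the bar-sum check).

1) 0.0ms=0b +620.69ms=3/2b
2) 620.69ms=3/2b +620.69ms=3/2b
Σ=3b of 3 (145bpm 3/8) — PASS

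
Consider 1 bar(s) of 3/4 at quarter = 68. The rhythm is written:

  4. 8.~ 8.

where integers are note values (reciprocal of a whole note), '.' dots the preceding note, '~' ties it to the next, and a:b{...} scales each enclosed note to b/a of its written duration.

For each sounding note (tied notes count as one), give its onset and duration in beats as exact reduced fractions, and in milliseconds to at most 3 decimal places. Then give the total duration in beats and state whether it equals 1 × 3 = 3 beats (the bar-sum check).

1) 0.0ms=0b +1323.529ms=3/2b
2) 1323.529ms=3/2b +1323.529ms=3/2b
Σ=3b of 3 (68bpm 3/4) — PASS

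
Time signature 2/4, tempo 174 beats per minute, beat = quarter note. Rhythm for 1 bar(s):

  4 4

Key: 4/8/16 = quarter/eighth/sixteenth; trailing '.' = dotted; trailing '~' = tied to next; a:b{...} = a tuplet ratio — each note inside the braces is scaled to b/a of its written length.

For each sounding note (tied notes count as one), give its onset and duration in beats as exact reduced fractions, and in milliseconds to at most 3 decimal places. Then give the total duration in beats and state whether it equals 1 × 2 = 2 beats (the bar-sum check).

1) 0.0ms=0b +344.828ms=1b
2) 344.828ms=1b +344.828ms=1b
Σ=2b of 2 (174bpm 2/4) — PASS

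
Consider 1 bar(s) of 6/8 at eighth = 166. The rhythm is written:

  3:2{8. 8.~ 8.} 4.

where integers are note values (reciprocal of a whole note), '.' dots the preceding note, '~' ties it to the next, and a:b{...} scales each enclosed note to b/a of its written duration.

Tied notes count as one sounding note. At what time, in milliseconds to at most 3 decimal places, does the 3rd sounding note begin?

1. 0.0ms @ 0 + 361.446ms (1)
2. 361.446ms @ 1 + 722.892ms (2)
3. 1084.337ms @ 3 + 1084.337ms (3)

note 3 onset = 3b = 1084.337ms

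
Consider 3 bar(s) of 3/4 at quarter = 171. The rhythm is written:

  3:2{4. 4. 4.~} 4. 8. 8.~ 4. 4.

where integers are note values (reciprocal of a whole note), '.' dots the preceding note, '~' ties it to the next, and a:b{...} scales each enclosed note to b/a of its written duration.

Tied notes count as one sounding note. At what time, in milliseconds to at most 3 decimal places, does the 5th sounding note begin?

1. 0.0ms @ 0 + 350.877ms (1)
2. 350.877ms @ 1 + 350.877ms (1)
3. 701.754ms @ 2 + 877.193ms (5/2)
4. 1578.947ms @ 9/2 + 263.158ms (3/4)
5. 1842.105ms @ 21/4 + 789.474ms (9/4)
6. 2631.579ms @ 15/2 + 526.316ms (3/2)

note 5 onset = 21/4b = 1842.105ms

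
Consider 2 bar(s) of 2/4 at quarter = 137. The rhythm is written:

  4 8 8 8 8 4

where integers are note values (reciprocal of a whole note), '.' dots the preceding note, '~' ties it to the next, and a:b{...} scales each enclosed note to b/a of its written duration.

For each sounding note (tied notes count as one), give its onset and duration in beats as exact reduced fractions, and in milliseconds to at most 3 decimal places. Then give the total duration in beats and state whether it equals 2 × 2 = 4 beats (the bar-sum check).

1) 0.0ms=0b +437.956ms=1b
2) 437.956ms=1b +218.978ms=1/2b
3) 656.934ms=3/2b +218.978ms=1/2b
4) 875.912ms=2b +218.978ms=1/2b
5) 1094.891ms=5/2b +218.978ms=1/2b
6) 1313.869ms=3b +437.956ms=1b
Σ=4b of 4 (137bpm 2/4) — PASS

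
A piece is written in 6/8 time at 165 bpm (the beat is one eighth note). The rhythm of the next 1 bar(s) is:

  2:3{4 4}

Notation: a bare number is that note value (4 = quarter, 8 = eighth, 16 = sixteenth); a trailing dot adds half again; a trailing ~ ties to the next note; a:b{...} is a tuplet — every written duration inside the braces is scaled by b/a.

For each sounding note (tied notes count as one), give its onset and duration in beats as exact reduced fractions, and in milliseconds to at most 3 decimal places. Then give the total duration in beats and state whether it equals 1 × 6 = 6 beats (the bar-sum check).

1) 0.0ms=0b +1090.909ms=3b
2) 1090.909ms=3b +1090.909ms=3b
Σ=6b of 6 (165bpm 6/8) — PASS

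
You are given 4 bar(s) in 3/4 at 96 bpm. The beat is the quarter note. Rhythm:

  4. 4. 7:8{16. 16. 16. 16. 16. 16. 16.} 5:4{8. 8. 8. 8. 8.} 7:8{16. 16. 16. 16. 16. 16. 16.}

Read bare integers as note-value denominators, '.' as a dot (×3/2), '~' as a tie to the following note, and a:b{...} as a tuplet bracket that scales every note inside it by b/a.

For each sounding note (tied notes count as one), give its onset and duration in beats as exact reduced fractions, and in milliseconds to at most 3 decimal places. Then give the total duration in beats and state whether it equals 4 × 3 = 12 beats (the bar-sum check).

1) 0.0ms=0b +937.5ms=3/2b
2) 937.5ms=3/2b +937.5ms=3/2b
3) 1875.0ms=3b +267.857ms=3/7b
4) 2142.857ms=24/7b +267.857ms=3/7b
5) 2410.714ms=27/7b +267.857ms=3/7b
6) 2678.571ms=30/7b +267.857ms=3/7b
7) 2946.429ms=33/7b +267.857ms=3/7b
8) 3214.286ms=36/7b +267.857ms=3/7b
9) 3482.143ms=39/7b +267.857ms=3/7b
10) 3750.0ms=6b +375.0ms=3/5b
11) 4125.0ms=33/5b +375.0ms=3/5b
12) 4500.0ms=36/5b +375.0ms=3/5b
13) 4875.0ms=39/5b +375.0ms=3/5b
14) 5250.0ms=42/5b +375.0ms=3/5b
15) 5625.0ms=9b +267.857ms=3/7b
16) 5892.857ms=66/7b +267.857ms=3/7b
17) 6160.714ms=69/7b +267.857ms=3/7b
18) 6428.571ms=72/7b +267.857ms=3/7b
19) 6696.429ms=75/7b +267.857ms=3/7b
20) 6964.286ms=78/7b +267.857ms=3/7b
21) 7232.143ms=81/7b +267.857ms=3/7b
Σ=12b of 12 (96bpm 3/4) — PASS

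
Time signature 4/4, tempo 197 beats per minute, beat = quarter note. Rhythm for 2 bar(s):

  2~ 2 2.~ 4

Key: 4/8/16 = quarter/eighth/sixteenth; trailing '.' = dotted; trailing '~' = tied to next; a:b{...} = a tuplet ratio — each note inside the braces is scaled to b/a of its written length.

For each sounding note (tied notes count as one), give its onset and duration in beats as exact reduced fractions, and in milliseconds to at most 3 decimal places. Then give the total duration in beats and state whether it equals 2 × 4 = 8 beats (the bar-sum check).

1) 0.0ms=0b +1218.274ms=4b
2) 1218.274ms=4b +1218.274ms=4b
Σ=8b of 8 (197bpm 4/4) — PASS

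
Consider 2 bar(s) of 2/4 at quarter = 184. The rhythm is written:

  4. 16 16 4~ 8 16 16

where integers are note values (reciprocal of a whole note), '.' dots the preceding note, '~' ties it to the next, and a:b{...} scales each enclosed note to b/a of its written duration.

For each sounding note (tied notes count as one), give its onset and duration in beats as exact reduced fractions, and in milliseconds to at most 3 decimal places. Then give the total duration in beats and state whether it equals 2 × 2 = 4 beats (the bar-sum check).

1) 0.0ms=0b +489.13ms=3/2b
2) 489.13ms=3/2b +81.522ms=1/4b
3) 570.652ms=7/4b +81.522ms=1/4b
4) 652.174ms=2b +489.13ms=3/2b
5) 1141.304ms=7/2b +81.522ms=1/4b
6) 1222.826ms=15/4b +81.522ms=1/4b
Σ=4b of 4 (184bpm 2/4) — PASS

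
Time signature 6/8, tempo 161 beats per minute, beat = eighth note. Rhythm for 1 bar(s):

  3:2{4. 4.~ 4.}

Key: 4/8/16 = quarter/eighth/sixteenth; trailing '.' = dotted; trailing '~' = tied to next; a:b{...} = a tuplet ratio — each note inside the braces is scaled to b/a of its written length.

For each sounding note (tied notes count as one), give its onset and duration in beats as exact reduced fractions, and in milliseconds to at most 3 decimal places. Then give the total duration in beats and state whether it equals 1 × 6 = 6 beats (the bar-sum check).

1) 0.0ms=0b +745.342ms=2b
2) 745.342ms=2b +1490.683ms=4b
Σ=6b of 6 (161bpm 6/8) — PASS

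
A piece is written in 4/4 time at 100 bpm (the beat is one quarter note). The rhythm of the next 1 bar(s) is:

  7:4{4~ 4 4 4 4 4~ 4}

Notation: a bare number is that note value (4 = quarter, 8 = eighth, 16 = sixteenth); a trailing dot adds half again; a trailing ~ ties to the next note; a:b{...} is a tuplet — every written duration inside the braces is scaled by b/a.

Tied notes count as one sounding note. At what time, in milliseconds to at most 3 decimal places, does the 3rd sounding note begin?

note 3 onset = 12/7b = 1028.571ms

1. 0.0ms @ 0 + 685.714ms (8/7)
2. 685.714ms @ 8/7 + 342.857ms (4/7)
3. 1028.571ms @ 12/7 + 342.857ms (4/7)
4. 1371.429ms @ 16/7 + 342.857ms (4/7)
5. 1714.286ms @ 20/7 + 685.714ms (8/7)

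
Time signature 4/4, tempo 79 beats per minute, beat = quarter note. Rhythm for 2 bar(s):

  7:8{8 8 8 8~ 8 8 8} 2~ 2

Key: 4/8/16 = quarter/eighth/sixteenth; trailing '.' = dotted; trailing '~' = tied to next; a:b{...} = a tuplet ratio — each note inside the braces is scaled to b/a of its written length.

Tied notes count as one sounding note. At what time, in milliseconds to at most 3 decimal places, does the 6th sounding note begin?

1. 0.0ms @ 0 + 433.996ms (4/7)
2. 433.996ms @ 4/7 + 433.996ms (4/7)
3. 867.993ms @ 8/7 + 433.996ms (4/7)
4. 1301.989ms @ 12/7 + 867.993ms (8/7)
5. 2169.982ms @ 20/7 + 433.996ms (4/7)
6. 2603.978ms @ 24/7 + 433.996ms (4/7)
7. 3037.975ms @ 4 + 3037.975ms (4)

note 6 onset = 24/7b = 2603.978ms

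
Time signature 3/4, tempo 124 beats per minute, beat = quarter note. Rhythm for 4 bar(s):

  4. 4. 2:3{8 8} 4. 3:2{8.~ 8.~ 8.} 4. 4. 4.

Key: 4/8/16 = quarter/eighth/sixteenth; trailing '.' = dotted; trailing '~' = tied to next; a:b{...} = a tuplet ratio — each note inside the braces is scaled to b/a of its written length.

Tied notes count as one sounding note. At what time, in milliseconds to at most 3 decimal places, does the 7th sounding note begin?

note 7 onset = 15/2b = 3629.032ms

1. 0.0ms @ 0 + 725.806ms (3/2)
2. 725.806ms @ 3/2 + 725.806ms (3/2)
3. 1451.613ms @ 3 + 362.903ms (3/4)
4. 1814.516ms @ 15/4 + 362.903ms (3/4)
5. 2177.419ms @ 9/2 + 725.806ms (3/2)
6. 2903.226ms @ 6 + 725.806ms (3/2)
7. 3629.032ms @ 15/2 + 725.806ms (3/2)
8. 4354.839ms @ 9 + 725.806ms (3/2)
9. 5080.645ms @ 21/2 + 725.806ms (3/2)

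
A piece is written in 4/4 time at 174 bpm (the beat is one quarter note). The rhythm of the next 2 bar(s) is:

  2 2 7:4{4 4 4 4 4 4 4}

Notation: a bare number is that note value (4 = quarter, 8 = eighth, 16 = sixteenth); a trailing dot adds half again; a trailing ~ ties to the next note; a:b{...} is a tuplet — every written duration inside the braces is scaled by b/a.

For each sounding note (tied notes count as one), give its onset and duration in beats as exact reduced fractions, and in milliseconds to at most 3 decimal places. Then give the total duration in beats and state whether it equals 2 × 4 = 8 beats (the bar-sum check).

1) 0.0ms=0b +689.655ms=2b
2) 689.655ms=2b +689.655ms=2b
3) 1379.31ms=4b +197.044ms=4/7b
4) 1576.355ms=32/7b +197.044ms=4/7b
5) 1773.399ms=36/7b +197.044ms=4/7b
6) 1970.443ms=40/7b +197.044ms=4/7b
7) 2167.488ms=44/7b +197.044ms=4/7b
8) 2364.532ms=48/7b +197.044ms=4/7b
9) 2561.576ms=52/7b +197.044ms=4/7b
Σ=8b of 8 (174bpm 4/4) — PASS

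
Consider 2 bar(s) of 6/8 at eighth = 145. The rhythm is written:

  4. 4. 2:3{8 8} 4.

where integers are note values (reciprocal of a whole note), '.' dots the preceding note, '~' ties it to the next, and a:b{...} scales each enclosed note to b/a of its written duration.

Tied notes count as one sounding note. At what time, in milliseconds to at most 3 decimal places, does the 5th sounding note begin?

note 5 onset = 9b = 3724.138ms

1. 0.0ms @ 0 + 1241.379ms (3)
2. 1241.379ms @ 3 + 1241.379ms (3)
3. 2482.759ms @ 6 + 620.69ms (3/2)
4. 3103.448ms @ 15/2 + 620.69ms (3/2)
5. 3724.138ms @ 9 + 1241.379ms (3)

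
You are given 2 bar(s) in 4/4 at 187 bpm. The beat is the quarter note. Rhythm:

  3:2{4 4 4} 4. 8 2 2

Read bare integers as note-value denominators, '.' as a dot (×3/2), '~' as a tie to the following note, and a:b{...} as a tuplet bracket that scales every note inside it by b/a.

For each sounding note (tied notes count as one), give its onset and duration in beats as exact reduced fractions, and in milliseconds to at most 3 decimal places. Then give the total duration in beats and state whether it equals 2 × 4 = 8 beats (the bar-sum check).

1) 0.0ms=0b +213.904ms=2/3b
2) 213.904ms=2/3b +213.904ms=2/3b
3) 427.807ms=4/3b +213.904ms=2/3b
4) 641.711ms=2b +481.283ms=3/2b
5) 1122.995ms=7/2b +160.428ms=1/2b
6) 1283.422ms=4b +641.711ms=2b
7) 1925.134ms=6b +641.711ms=2b
Σ=8b of 8 (187bpm 4/4) — PASS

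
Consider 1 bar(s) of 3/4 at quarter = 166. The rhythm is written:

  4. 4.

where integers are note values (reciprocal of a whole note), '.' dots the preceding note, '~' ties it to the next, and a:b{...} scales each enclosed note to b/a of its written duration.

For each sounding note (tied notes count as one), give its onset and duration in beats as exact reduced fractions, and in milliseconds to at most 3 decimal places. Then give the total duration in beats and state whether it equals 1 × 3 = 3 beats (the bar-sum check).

1) 0.0ms=0b +542.169ms=3/2b
2) 542.169ms=3/2b +542.169ms=3/2b
Σ=3b of 3 (166bpm 3/4) — PASS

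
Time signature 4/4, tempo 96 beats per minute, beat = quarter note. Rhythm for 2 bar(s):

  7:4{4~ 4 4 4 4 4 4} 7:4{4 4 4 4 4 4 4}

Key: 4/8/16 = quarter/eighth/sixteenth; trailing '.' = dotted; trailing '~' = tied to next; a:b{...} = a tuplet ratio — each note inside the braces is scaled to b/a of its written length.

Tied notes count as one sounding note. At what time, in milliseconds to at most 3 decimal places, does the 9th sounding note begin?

note 9 onset = 36/7b = 3214.286ms

1. 0.0ms @ 0 + 714.286ms (8/7)
2. 714.286ms @ 8/7 + 357.143ms (4/7)
3. 1071.429ms @ 12/7 + 357.143ms (4/7)
4. 1428.571ms @ 16/7 + 357.143ms (4/7)
5. 1785.714ms @ 20/7 + 357.143ms (4/7)
6. 2142.857ms @ 24/7 + 357.143ms (4/7)
7. 2500.0ms @ 4 + 357.143ms (4/7)
8. 2857.143ms @ 32/7 + 357.143ms (4/7)
9. 3214.286ms @ 36/7 + 357.143ms (4/7)
10. 3571.429ms @ 40/7 + 357.143ms (4/7)
11. 3928.571ms @ 44/7 + 357.143ms (4/7)
12. 4285.714ms @ 48/7 + 357.143ms (4/7)
13. 4642.857ms @ 52/7 + 357.143ms (4/7)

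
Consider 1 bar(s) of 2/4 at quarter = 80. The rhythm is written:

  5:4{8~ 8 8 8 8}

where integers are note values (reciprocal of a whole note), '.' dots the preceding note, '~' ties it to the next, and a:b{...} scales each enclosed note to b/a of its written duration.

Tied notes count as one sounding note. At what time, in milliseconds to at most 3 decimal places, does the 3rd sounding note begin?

note 3 onset = 6/5b = 900.0ms

1. 0.0ms @ 0 + 600.0ms (4/5)
2. 600.0ms @ 4/5 + 300.0ms (2/5)
3. 900.0ms @ 6/5 + 300.0ms (2/5)
4. 1200.0ms @ 8/5 + 300.0ms (2/5)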